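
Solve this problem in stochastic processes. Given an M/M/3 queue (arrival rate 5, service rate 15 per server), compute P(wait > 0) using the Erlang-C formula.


a = lambda/mu = 0.3333
rho = a/c = 0.1111
Erlang-C formula applied:
C(c,a) = 0.0050

0.0050


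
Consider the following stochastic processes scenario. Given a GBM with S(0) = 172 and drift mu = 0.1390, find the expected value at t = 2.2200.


E[S(t)] = S(0) * exp(mu * t)
= 172 * exp(0.1390 * 2.2200)
= 172 * 1.3615
= 234.1764

234.1764


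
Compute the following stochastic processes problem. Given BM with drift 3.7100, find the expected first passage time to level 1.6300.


Expected first passage time = a/mu
= 1.6300/3.7100
= 0.4394

0.4394


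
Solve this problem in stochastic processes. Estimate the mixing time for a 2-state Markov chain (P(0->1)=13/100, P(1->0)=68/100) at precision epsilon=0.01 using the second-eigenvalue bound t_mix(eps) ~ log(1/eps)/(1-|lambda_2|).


lambda_2 = |1 - p01 - p10| = |1 - 0.1300 - 0.6800| = 0.1900
t_mix ~ log(1/eps)/(1 - |lambda_2|)
= log(100)/(1 - 0.1900) = 4.6052/0.8100
= 5.6854

5.6854


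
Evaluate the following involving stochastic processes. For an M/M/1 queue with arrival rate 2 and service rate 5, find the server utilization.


rho = lambda/mu
= 2/5
= 0.4000

0.4000


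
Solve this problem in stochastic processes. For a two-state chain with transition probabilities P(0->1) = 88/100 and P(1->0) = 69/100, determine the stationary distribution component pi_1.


Stationary distribution: pi_0 = p10/(p01+p10), pi_1 = p01/(p01+p10)
p01 = 0.8800, p10 = 0.6900
pi_1 = 0.5605

0.5605


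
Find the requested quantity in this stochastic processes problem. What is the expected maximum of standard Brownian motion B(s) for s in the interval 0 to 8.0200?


E(max B(s)) = sqrt(2t/pi)
= sqrt(2*8.0200/pi)
= sqrt(5.1057)
= 2.2596

2.2596


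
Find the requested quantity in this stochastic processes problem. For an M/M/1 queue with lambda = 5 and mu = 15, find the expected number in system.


rho = 5/15 = 0.3333
L = rho/(1-rho)
= 0.3333/0.6667
= 0.5000

0.5000


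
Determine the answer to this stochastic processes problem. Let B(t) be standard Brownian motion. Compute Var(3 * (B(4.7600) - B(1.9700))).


Var(alpha*(B(t)-B(s))) = alpha^2 * (t-s)
= 3^2 * (4.7600 - 1.9700)
= 9 * 2.7900
= 25.1100

25.1100


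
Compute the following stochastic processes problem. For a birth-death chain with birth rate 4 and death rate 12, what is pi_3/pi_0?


For birth-death process, pi_n/pi_0 = (lambda/mu)^n
= (4/12)^3
= 0.0370

0.0370


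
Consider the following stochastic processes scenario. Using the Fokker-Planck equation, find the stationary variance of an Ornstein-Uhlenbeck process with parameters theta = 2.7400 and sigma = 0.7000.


Stationary variance = sigma^2 / (2*theta)
= 0.7000^2 / (2*2.7400)
= 0.4900 / 5.4800
= 0.0894

0.0894


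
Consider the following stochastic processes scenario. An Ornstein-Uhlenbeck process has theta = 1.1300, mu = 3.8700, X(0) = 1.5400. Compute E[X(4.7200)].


E[X(t)] = mu + (X(0) - mu)*exp(-theta*t)
= 3.8700 + (1.5400 - 3.8700)*exp(-1.1300*4.7200)
= 3.8700 + -2.3300 * 0.0048
= 3.8588

3.8588


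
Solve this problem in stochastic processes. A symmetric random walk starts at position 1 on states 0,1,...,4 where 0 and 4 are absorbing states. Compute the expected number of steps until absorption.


For symmetric RW on 0,...,N with absorbing barriers, E(i) = i*(N-i)
E(1) = 1 * 3 = 3

3


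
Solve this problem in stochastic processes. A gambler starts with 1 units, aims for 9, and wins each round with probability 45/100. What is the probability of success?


Gambler's ruin formula:
r = q/p = 0.5500/0.4500 = 1.2222
P(win) = (1 - r^i)/(1 - r^N)
= (1 - 1.2222^1)/(1 - 1.2222^9)
= 0.0437

0.0437


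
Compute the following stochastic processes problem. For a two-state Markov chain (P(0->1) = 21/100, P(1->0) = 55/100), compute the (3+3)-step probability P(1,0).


P^6 = P^3 * P^3
Computing via matrix multiplication of the transition matrix.
Entry (1,0) of P^6 = 0.7235

0.7235


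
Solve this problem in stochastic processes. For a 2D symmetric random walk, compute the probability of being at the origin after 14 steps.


P = C(14,7)^2 / 4^14
= 3432^2 / 268435456
= 11778624 / 268435456
= 0.0439

0.0439


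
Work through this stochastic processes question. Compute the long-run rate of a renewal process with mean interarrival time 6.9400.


Long-run renewal rate = 1/E(X)
= 1/6.9400
= 0.1441

0.1441


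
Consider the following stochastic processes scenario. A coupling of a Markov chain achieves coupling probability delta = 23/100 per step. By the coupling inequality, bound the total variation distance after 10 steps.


TV distance bound <= (1-delta)^n
= (1 - 0.2300)^10
= 0.7700^10
= 0.0733

0.0733


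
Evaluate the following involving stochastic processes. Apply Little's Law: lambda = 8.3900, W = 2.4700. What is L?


Little's Law: L = lambda * W
= 8.3900 * 2.4700
= 20.7233

20.7233


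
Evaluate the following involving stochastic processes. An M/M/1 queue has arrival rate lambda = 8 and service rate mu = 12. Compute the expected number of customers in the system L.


rho = 8/12 = 0.6667
L = rho/(1-rho)
= 0.6667/0.3333
= 2.0000

2.0000


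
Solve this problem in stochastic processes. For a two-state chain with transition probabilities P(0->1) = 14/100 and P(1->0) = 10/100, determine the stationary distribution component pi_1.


Stationary distribution: pi_0 = p10/(p01+p10), pi_1 = p01/(p01+p10)
p01 = 0.1400, p10 = 0.1000
pi_1 = 0.5833

0.5833


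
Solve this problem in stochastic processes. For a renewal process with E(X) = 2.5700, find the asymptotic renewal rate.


Long-run renewal rate = 1/E(X)
= 1/2.5700
= 0.3891

0.3891


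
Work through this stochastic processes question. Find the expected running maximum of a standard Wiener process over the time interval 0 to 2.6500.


E(max B(s)) = sqrt(2t/pi)
= sqrt(2*2.6500/pi)
= sqrt(1.6870)
= 1.2989

1.2989


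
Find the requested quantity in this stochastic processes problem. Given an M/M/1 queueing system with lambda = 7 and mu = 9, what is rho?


rho = lambda/mu
= 7/9
= 0.7778

0.7778


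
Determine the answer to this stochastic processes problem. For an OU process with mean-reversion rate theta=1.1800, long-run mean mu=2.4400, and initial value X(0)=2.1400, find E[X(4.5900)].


E[X(t)] = mu + (X(0) - mu)*exp(-theta*t)
= 2.4400 + (2.1400 - 2.4400)*exp(-1.1800*4.5900)
= 2.4400 + -0.3000 * 0.0044
= 2.4387

2.4387


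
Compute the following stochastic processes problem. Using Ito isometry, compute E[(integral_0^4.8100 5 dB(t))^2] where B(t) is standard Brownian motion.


By Ito isometry: E[(int f dB)^2] = int f^2 dt
= 5^2 * 4.8100
= 25 * 4.8100 = 120.2500

120.2500


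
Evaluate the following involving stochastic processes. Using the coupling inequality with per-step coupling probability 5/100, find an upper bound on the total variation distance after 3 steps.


TV distance bound <= (1-delta)^n
= (1 - 0.0500)^3
= 0.9500^3
= 0.8574

0.8574


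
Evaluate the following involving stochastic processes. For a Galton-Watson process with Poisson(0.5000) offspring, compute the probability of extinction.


Since mu = 0.5000 <= 1, extinction probability = 1.

1.0000


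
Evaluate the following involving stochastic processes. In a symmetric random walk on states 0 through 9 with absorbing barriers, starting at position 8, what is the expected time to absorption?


For symmetric RW on 0,...,N with absorbing barriers, E(i) = i*(N-i)
E(8) = 8 * 1 = 8

8


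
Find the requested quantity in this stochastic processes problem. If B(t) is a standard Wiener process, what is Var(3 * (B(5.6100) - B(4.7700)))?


Var(alpha*(B(t)-B(s))) = alpha^2 * (t-s)
= 3^2 * (5.6100 - 4.7700)
= 9 * 0.8400
= 7.5600

7.5600


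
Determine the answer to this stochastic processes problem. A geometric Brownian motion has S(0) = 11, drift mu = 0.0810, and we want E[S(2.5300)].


E[S(t)] = S(0) * exp(mu * t)
= 11 * exp(0.0810 * 2.5300)
= 11 * 1.2274
= 13.5018

13.5018


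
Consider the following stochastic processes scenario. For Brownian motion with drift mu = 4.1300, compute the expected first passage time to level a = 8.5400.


Expected first passage time = a/mu
= 8.5400/4.1300
= 2.0678

2.0678


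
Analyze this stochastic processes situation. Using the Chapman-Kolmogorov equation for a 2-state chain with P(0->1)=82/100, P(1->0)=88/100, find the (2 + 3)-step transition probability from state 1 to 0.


P^5 = P^2 * P^3
Computing via matrix multiplication of the transition matrix.
Entry (1,0) of P^5 = 0.6046

0.6046


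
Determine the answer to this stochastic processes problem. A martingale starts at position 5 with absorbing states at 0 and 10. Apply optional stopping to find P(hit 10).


By optional stopping theorem: E(M at tau) = M(0) = 5
P(hit 10)*10 + P(hit 0)*0 = 5
P(hit 10) = (5 - 0)/(10 - 0) = 1/2 = 0.5000

0.5000


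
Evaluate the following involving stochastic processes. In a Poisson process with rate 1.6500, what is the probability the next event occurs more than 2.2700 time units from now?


P(X > t) = exp(-lambda * t)
= exp(-1.6500 * 2.2700)
= exp(-3.7455) = 0.0236

0.0236


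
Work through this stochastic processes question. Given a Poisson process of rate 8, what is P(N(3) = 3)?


P(N(t)=k) = (lambda*t)^k * exp(-lambda*t) / k!
lambda*t = 24
= 24^3 * exp(-24) / 3!
= 13824 * 3.7751e-11 / 6
= 8.6979e-08

8.6979e-08


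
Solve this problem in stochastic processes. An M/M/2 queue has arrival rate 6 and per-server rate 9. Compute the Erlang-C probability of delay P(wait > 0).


a = lambda/mu = 0.6667
rho = a/c = 0.3333
Erlang-C formula applied:
C(c,a) = 0.1667

0.1667


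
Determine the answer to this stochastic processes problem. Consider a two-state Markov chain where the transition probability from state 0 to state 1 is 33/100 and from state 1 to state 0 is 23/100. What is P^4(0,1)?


Computing P^4 by matrix multiplication.
P = [[0.6700, 0.3300], [0.2300, 0.7700]]
After raising P to the power 4:
P^4(0,1) = 0.5672

0.5672


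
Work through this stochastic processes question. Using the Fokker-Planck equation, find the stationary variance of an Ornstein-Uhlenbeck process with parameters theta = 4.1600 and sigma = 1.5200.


Stationary variance = sigma^2 / (2*theta)
= 1.5200^2 / (2*4.1600)
= 2.3104 / 8.3200
= 0.2777

0.2777


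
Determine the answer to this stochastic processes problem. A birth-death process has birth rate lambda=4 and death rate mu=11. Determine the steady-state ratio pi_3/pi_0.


For birth-death process, pi_n/pi_0 = (lambda/mu)^n
= (4/11)^3
= 0.0481

0.0481


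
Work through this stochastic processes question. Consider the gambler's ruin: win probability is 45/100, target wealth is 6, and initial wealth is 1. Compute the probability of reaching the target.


Gambler's ruin formula:
r = q/p = 0.5500/0.4500 = 1.2222
P(win) = (1 - r^i)/(1 - r^N)
= (1 - 1.2222^1)/(1 - 1.2222^6)
= 0.0952

0.0952


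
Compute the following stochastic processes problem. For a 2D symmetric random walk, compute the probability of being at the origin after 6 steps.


P = C(6,3)^2 / 4^6
= 20^2 / 4096
= 400 / 4096
= 0.0977

0.0977


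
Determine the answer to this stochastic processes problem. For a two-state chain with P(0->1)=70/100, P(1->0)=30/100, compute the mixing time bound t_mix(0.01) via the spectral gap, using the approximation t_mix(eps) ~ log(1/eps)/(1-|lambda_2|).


lambda_2 = |1 - p01 - p10| = |1 - 0.7000 - 0.3000| = 5.5511e-17
t_mix ~ log(1/eps)/(1 - |lambda_2|)
= log(100)/(1 - 5.5511e-17) = 4.6052/1.0000
= 4.6052

4.6052


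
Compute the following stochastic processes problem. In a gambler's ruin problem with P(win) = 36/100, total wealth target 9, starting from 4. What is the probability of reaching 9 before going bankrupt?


Gambler's ruin formula:
r = q/p = 0.6400/0.3600 = 1.7778
P(win) = (1 - r^i)/(1 - r^N)
= (1 - 1.7778^4)/(1 - 1.7778^9)
= 0.0510

0.0510


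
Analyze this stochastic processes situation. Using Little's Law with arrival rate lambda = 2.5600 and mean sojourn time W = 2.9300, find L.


Little's Law: L = lambda * W
= 2.5600 * 2.9300
= 7.5008

7.5008


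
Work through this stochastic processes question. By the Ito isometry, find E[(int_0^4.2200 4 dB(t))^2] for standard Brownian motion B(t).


By Ito isometry: E[(int f dB)^2] = int f^2 dt
= 4^2 * 4.2200
= 16 * 4.2200 = 67.5200

67.5200


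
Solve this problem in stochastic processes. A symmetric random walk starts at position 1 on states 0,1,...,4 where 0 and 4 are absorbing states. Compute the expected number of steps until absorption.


For symmetric RW on 0,...,N with absorbing barriers, E(i) = i*(N-i)
E(1) = 1 * 3 = 3

3


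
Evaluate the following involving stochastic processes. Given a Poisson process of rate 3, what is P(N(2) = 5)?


P(N(t)=k) = (lambda*t)^k * exp(-lambda*t) / k!
lambda*t = 6
= 6^5 * exp(-6) / 5!
= 7776 * 0.0025 / 120
= 0.1606

0.1606


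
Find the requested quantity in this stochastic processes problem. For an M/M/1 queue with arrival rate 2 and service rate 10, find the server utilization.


rho = lambda/mu
= 2/10
= 0.2000

0.2000


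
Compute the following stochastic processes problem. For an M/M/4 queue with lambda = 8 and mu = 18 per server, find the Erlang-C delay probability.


a = lambda/mu = 0.4444
rho = a/c = 0.1111
Erlang-C formula applied:
C(c,a) = 0.0012

0.0012


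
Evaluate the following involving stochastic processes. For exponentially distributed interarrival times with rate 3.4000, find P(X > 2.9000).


P(X > t) = exp(-lambda * t)
= exp(-3.4000 * 2.9000)
= exp(-9.8600) = 5.2222e-05

5.2222e-05


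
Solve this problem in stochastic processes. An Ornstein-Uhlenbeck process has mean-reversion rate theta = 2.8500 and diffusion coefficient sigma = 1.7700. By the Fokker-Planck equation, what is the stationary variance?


Stationary variance = sigma^2 / (2*theta)
= 1.7700^2 / (2*2.8500)
= 3.1329 / 5.7000
= 0.5496

0.5496


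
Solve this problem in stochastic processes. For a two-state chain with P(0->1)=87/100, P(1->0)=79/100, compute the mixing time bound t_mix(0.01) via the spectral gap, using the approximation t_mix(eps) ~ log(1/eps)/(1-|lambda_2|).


lambda_2 = |1 - p01 - p10| = |1 - 0.8700 - 0.7900| = 0.6600
t_mix ~ log(1/eps)/(1 - |lambda_2|)
= log(100)/(1 - 0.6600) = 4.6052/0.3400
= 13.5446

13.5446


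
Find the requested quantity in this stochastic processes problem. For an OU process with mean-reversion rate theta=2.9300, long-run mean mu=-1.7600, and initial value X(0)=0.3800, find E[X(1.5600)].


E[X(t)] = mu + (X(0) - mu)*exp(-theta*t)
= -1.7600 + (0.3800 - -1.7600)*exp(-2.9300*1.5600)
= -1.7600 + 2.1400 * 0.0103
= -1.7379

-1.7379


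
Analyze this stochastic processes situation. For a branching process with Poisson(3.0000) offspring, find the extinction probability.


Since mu = 3.0000 > 1, extinction prob q < 1.
Solve s = exp(mu*(s-1)) iteratively.
q = 0.0595

0.0595


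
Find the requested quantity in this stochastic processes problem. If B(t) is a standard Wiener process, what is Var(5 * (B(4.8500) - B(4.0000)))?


Var(alpha*(B(t)-B(s))) = alpha^2 * (t-s)
= 5^2 * (4.8500 - 4.0000)
= 25 * 0.8500
= 21.2500

21.2500


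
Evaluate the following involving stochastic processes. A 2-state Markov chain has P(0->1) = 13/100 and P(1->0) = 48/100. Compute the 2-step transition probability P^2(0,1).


Computing P^2 by matrix multiplication.
P = [[0.8700, 0.1300], [0.4800, 0.5200]]
After raising P to the power 2:
P^2(0,1) = 0.1807

0.1807


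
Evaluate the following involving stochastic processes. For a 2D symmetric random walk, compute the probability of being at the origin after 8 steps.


P = C(8,4)^2 / 4^8
= 70^2 / 65536
= 4900 / 65536
= 0.0748

0.0748


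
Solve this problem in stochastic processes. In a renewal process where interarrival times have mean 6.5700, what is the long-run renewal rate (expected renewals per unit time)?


Long-run renewal rate = 1/E(X)
= 1/6.5700
= 0.1522

0.1522


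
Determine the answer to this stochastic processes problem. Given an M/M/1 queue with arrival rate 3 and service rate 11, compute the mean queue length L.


rho = 3/11 = 0.2727
L = rho/(1-rho)
= 0.2727/0.7273
= 0.3750

0.3750


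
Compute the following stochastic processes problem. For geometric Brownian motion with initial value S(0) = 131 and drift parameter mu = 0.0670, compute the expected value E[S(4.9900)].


E[S(t)] = S(0) * exp(mu * t)
= 131 * exp(0.0670 * 4.9900)
= 131 * 1.3970
= 183.0075

183.0075


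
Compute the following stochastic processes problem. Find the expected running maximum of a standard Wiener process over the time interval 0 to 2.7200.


E(max B(s)) = sqrt(2t/pi)
= sqrt(2*2.7200/pi)
= sqrt(1.7316)
= 1.3159

1.3159


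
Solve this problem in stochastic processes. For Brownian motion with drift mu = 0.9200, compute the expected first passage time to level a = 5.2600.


Expected first passage time = a/mu
= 5.2600/0.9200
= 5.7174

5.7174


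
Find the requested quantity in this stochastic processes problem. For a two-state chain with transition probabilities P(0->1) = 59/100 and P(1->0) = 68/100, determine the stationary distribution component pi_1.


Stationary distribution: pi_0 = p10/(p01+p10), pi_1 = p01/(p01+p10)
p01 = 0.5900, p10 = 0.6800
pi_1 = 0.4646

0.4646


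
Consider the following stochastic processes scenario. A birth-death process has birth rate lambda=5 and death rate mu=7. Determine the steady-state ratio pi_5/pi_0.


For birth-death process, pi_n/pi_0 = (lambda/mu)^n
= (5/7)^5
= 0.1859

0.1859


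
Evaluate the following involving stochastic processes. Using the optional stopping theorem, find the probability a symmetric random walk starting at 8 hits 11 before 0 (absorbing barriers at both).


By optional stopping theorem: E(M at tau) = M(0) = 8
P(hit 11)*11 + P(hit 0)*0 = 8
P(hit 11) = (8 - 0)/(11 - 0) = 8/11 = 0.7273

0.7273


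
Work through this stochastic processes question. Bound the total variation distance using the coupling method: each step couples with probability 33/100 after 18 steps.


TV distance bound <= (1-delta)^n
= (1 - 0.3300)^18
= 0.6700^18
= 7.4020e-04

7.4020e-04


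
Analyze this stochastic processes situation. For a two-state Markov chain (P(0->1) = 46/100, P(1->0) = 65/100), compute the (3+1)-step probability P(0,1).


P^4 = P^3 * P^1
Computing via matrix multiplication of the transition matrix.
Entry (0,1) of P^4 = 0.4144

0.4144


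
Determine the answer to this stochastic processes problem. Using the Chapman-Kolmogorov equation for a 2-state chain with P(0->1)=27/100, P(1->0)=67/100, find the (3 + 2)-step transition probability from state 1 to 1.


P^5 = P^3 * P^2
Computing via matrix multiplication of the transition matrix.
Entry (1,1) of P^5 = 0.2872

0.2872


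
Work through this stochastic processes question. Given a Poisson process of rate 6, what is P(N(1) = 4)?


P(N(t)=k) = (lambda*t)^k * exp(-lambda*t) / k!
lambda*t = 6
= 6^4 * exp(-6) / 4!
= 1296 * 0.0025 / 24
= 0.1339

0.1339


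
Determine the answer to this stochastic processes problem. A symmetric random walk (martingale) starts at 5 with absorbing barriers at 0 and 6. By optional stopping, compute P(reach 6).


By optional stopping theorem: E(M at tau) = M(0) = 5
P(hit 6)*6 + P(hit 0)*0 = 5
P(hit 6) = (5 - 0)/(6 - 0) = 5/6 = 0.8333

0.8333


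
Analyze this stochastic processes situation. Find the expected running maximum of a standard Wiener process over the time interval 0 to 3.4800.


E(max B(s)) = sqrt(2t/pi)
= sqrt(2*3.4800/pi)
= sqrt(2.2154)
= 1.4884

1.4884


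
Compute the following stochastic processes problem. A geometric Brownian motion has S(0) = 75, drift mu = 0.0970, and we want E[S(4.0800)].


E[S(t)] = S(0) * exp(mu * t)
= 75 * exp(0.0970 * 4.0800)
= 75 * 1.4855
= 111.4135

111.4135


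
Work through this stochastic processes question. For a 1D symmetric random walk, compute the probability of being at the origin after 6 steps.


P(S(6) = 0) = C(6,3) / 4^3
= 20 / 64
= 0.3125

0.3125


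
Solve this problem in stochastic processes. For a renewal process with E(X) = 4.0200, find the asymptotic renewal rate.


Long-run renewal rate = 1/E(X)
= 1/4.0200
= 0.2488

0.2488


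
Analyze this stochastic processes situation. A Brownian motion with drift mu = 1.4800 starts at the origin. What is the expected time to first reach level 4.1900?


Expected first passage time = a/mu
= 4.1900/1.4800
= 2.8311

2.8311


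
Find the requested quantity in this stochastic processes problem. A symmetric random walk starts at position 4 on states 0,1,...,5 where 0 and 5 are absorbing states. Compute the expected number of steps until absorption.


For symmetric RW on 0,...,N with absorbing barriers, E(i) = i*(N-i)
E(4) = 4 * 1 = 4

4


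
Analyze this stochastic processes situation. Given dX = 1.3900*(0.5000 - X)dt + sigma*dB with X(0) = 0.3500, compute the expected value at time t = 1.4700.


E[X(t)] = mu + (X(0) - mu)*exp(-theta*t)
= 0.5000 + (0.3500 - 0.5000)*exp(-1.3900*1.4700)
= 0.5000 + -0.1500 * 0.1296
= 0.4806

0.4806


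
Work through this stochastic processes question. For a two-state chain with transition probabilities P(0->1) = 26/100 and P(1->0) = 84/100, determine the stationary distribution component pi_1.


Stationary distribution: pi_0 = p10/(p01+p10), pi_1 = p01/(p01+p10)
p01 = 0.2600, p10 = 0.8400
pi_1 = 0.2364

0.2364


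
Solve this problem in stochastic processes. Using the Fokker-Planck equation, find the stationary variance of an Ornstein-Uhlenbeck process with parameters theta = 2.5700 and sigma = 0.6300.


Stationary variance = sigma^2 / (2*theta)
= 0.6300^2 / (2*2.5700)
= 0.3969 / 5.1400
= 0.0772

0.0772


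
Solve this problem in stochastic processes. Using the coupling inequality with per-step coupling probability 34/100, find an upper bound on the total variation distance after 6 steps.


TV distance bound <= (1-delta)^n
= (1 - 0.3400)^6
= 0.6600^6
= 0.0827

0.0827


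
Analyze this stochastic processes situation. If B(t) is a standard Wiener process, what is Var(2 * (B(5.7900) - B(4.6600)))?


Var(alpha*(B(t)-B(s))) = alpha^2 * (t-s)
= 2^2 * (5.7900 - 4.6600)
= 4 * 1.1300
= 4.5200

4.5200


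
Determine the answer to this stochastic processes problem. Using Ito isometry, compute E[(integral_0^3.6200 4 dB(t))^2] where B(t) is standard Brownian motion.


By Ito isometry: E[(int f dB)^2] = int f^2 dt
= 4^2 * 3.6200
= 16 * 3.6200 = 57.9200

57.9200


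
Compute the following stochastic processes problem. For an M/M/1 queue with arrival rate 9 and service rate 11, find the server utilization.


rho = lambda/mu
= 9/11
= 0.8182

0.8182


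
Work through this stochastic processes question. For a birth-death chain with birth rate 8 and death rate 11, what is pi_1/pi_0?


For birth-death process, pi_n/pi_0 = (lambda/mu)^n
= (8/11)^1
= 0.7273

0.7273


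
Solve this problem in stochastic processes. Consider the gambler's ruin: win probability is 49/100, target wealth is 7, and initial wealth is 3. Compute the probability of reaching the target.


Gambler's ruin formula:
r = q/p = 0.5100/0.4900 = 1.0408
P(win) = (1 - r^i)/(1 - r^N)
= (1 - 1.0408^3)/(1 - 1.0408^7)
= 0.3946

0.3946


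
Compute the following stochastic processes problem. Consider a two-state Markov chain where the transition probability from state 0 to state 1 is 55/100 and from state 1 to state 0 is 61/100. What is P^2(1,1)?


Computing P^2 by matrix multiplication.
P = [[0.4500, 0.5500], [0.6100, 0.3900]]
After raising P to the power 2:
P^2(1,1) = 0.4876

0.4876


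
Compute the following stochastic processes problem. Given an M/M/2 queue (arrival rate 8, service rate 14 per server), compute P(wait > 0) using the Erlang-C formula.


a = lambda/mu = 0.5714
rho = a/c = 0.2857
Erlang-C formula applied:
C(c,a) = 0.1270

0.1270


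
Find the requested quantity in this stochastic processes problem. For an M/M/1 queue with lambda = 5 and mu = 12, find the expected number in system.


rho = 5/12 = 0.4167
L = rho/(1-rho)
= 0.4167/0.5833
= 0.7143

0.7143


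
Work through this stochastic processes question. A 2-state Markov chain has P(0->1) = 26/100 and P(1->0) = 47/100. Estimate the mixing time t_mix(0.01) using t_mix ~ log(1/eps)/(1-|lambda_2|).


lambda_2 = |1 - p01 - p10| = |1 - 0.2600 - 0.4700| = 0.2700
t_mix ~ log(1/eps)/(1 - |lambda_2|)
= log(100)/(1 - 0.2700) = 4.6052/0.7300
= 6.3085

6.3085


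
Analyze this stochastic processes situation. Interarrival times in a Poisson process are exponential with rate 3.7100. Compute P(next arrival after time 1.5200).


P(X > t) = exp(-lambda * t)
= exp(-3.7100 * 1.5200)
= exp(-5.6392) = 0.0036

0.0036


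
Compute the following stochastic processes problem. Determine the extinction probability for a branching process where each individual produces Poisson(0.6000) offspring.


Since mu = 0.6000 <= 1, extinction probability = 1.

1.0000


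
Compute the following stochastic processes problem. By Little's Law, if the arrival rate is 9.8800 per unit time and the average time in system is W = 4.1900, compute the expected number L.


Little's Law: L = lambda * W
= 9.8800 * 4.1900
= 41.3972

41.3972


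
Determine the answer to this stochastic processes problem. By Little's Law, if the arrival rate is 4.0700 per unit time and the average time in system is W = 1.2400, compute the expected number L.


Little's Law: L = lambda * W
= 4.0700 * 1.2400
= 5.0468

5.0468


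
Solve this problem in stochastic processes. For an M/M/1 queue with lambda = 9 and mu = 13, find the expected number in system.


rho = 9/13 = 0.6923
L = rho/(1-rho)
= 0.6923/0.3077
= 2.2500

2.2500


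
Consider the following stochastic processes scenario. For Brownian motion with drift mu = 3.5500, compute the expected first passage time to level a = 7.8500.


Expected first passage time = a/mu
= 7.8500/3.5500
= 2.2113

2.2113


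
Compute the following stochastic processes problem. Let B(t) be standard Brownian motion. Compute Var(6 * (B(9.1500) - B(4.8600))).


Var(alpha*(B(t)-B(s))) = alpha^2 * (t-s)
= 6^2 * (9.1500 - 4.8600)
= 36 * 4.2900
= 154.4400

154.4400


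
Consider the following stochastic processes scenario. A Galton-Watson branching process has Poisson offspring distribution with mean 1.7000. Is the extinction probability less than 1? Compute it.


Since mu = 1.7000 > 1, extinction prob q < 1.
Solve s = exp(mu*(s-1)) iteratively.
q = 0.3088

0.3088


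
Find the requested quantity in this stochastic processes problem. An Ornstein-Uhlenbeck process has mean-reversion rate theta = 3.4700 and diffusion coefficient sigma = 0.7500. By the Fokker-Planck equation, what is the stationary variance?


Stationary variance = sigma^2 / (2*theta)
= 0.7500^2 / (2*3.4700)
= 0.5625 / 6.9400
= 0.0811

0.0811


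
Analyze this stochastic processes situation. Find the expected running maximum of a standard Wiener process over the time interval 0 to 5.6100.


E(max B(s)) = sqrt(2t/pi)
= sqrt(2*5.6100/pi)
= sqrt(3.5714)
= 1.8898

1.8898


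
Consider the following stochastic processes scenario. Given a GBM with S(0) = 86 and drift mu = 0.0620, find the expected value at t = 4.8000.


E[S(t)] = S(0) * exp(mu * t)
= 86 * exp(0.0620 * 4.8000)
= 86 * 1.3466
= 115.8096

115.8096


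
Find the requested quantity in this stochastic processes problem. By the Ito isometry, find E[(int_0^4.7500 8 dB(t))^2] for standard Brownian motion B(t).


By Ito isometry: E[(int f dB)^2] = int f^2 dt
= 8^2 * 4.7500
= 64 * 4.7500 = 304.0000

304.0000


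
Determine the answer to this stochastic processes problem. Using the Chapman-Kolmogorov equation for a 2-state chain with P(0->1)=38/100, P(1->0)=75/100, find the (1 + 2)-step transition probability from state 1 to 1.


P^3 = P^1 * P^2
Computing via matrix multiplication of the transition matrix.
Entry (1,1) of P^3 = 0.3348

0.3348


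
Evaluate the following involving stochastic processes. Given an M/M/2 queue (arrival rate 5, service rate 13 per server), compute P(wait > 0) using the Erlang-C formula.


a = lambda/mu = 0.3846
rho = a/c = 0.1923
Erlang-C formula applied:
C(c,a) = 0.0620

0.0620


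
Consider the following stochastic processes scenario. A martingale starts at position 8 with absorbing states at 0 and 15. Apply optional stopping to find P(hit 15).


By optional stopping theorem: E(M at tau) = M(0) = 8
P(hit 15)*15 + P(hit 0)*0 = 8
P(hit 15) = (8 - 0)/(15 - 0) = 8/15 = 0.5333

0.5333


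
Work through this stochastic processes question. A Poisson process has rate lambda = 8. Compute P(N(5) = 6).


P(N(t)=k) = (lambda*t)^k * exp(-lambda*t) / k!
lambda*t = 40
= 40^6 * exp(-40) / 6!
= 4096000000 * 4.2484e-18 / 720
= 2.4168e-11

2.4168e-11


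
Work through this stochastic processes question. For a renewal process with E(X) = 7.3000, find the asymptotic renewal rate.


Long-run renewal rate = 1/E(X)
= 1/7.3000
= 0.1370

0.1370


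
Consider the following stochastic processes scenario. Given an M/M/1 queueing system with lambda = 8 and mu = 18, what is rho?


rho = lambda/mu
= 8/18
= 0.4444

0.4444


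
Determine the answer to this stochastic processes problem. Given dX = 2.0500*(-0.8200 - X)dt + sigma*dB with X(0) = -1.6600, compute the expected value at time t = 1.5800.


E[X(t)] = mu + (X(0) - mu)*exp(-theta*t)
= -0.8200 + (-1.6600 - -0.8200)*exp(-2.0500*1.5800)
= -0.8200 + -0.8400 * 0.0392
= -0.8529

-0.8529


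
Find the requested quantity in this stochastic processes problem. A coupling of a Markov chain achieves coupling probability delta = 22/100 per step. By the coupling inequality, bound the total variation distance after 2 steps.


TV distance bound <= (1-delta)^n
= (1 - 0.2200)^2
= 0.7800^2
= 0.6084

0.6084


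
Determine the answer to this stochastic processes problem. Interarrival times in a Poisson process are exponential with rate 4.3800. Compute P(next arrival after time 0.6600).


P(X > t) = exp(-lambda * t)
= exp(-4.3800 * 0.6600)
= exp(-2.8908) = 0.0555

0.0555


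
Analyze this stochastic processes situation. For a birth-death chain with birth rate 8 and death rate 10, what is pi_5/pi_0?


For birth-death process, pi_n/pi_0 = (lambda/mu)^n
= (8/10)^5
= 0.3277

0.3277


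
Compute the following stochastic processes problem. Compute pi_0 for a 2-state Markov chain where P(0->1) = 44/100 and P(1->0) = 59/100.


Stationary distribution: pi_0 = p10/(p01+p10), pi_1 = p01/(p01+p10)
p01 = 0.4400, p10 = 0.5900
pi_0 = 0.5728

0.5728


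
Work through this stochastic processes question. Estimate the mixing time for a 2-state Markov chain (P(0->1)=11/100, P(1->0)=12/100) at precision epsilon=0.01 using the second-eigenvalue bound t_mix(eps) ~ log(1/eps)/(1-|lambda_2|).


lambda_2 = |1 - p01 - p10| = |1 - 0.1100 - 0.1200| = 0.7700
t_mix ~ log(1/eps)/(1 - |lambda_2|)
= log(100)/(1 - 0.7700) = 4.6052/0.2300
= 20.0225

20.0225


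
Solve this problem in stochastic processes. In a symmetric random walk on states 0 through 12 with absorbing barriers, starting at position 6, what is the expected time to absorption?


For symmetric RW on 0,...,N with absorbing barriers, E(i) = i*(N-i)
E(6) = 6 * 6 = 36

36


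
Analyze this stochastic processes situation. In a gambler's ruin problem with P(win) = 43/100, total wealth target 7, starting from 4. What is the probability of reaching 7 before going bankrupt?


Gambler's ruin formula:
r = q/p = 0.5700/0.4300 = 1.3256
P(win) = (1 - r^i)/(1 - r^N)
= (1 - 1.3256^4)/(1 - 1.3256^7)
= 0.3372

0.3372


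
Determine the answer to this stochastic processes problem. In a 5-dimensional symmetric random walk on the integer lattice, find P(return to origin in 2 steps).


P(return in 2 steps) = P(reverse first step) = 1/(2d)
= 1/10
= 0.1000

0.1000


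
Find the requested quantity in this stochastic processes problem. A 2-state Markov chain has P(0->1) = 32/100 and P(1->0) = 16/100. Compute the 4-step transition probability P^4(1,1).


Computing P^4 by matrix multiplication.
P = [[0.6800, 0.3200], [0.1600, 0.8400]]
After raising P to the power 4:
P^4(1,1) = 0.6910

0.6910


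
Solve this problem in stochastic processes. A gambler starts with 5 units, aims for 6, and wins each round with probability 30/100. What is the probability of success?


Gambler's ruin formula:
r = q/p = 0.7000/0.3000 = 2.3333
P(win) = (1 - r^i)/(1 - r^N)
= (1 - 2.3333^5)/(1 - 2.3333^6)
= 0.4250

0.4250


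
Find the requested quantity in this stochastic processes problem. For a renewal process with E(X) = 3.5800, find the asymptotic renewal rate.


Long-run renewal rate = 1/E(X)
= 1/3.5800
= 0.2793

0.2793


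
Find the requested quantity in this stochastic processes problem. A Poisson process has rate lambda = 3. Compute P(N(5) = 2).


P(N(t)=k) = (lambda*t)^k * exp(-lambda*t) / k!
lambda*t = 15
= 15^2 * exp(-15) / 2!
= 225 * 3.0590e-07 / 2
= 3.4414e-05

3.4414e-05


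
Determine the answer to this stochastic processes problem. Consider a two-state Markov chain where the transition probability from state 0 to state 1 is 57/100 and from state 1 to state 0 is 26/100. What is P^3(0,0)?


Computing P^3 by matrix multiplication.
P = [[0.4300, 0.5700], [0.2600, 0.7400]]
After raising P to the power 3:
P^3(0,0) = 0.3166

0.3166


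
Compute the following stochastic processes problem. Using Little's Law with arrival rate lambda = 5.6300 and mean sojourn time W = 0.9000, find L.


Little's Law: L = lambda * W
= 5.6300 * 0.9000
= 5.0670

5.0670


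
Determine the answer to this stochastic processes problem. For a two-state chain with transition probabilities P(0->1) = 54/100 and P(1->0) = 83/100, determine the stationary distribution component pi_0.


Stationary distribution: pi_0 = p10/(p01+p10), pi_1 = p01/(p01+p10)
p01 = 0.5400, p10 = 0.8300
pi_0 = 0.6058

0.6058


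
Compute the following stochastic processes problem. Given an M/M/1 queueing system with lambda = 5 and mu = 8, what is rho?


rho = lambda/mu
= 5/8
= 0.6250

0.6250


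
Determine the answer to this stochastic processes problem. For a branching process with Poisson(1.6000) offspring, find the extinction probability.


Since mu = 1.6000 > 1, extinction prob q < 1.
Solve s = exp(mu*(s-1)) iteratively.
q = 0.3580

0.3580


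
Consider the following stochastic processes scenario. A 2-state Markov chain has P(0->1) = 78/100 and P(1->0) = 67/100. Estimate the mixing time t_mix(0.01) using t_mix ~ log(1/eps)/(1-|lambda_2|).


lambda_2 = |1 - p01 - p10| = |1 - 0.7800 - 0.6700| = 0.4500
t_mix ~ log(1/eps)/(1 - |lambda_2|)
= log(100)/(1 - 0.4500) = 4.6052/0.5500
= 8.3730

8.3730


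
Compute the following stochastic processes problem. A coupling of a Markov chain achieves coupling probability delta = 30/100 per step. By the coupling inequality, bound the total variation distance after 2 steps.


TV distance bound <= (1-delta)^n
= (1 - 0.3000)^2
= 0.7000^2
= 0.4900

0.4900


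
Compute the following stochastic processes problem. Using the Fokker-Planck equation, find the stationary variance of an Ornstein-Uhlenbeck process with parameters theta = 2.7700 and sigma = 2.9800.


Stationary variance = sigma^2 / (2*theta)
= 2.9800^2 / (2*2.7700)
= 8.8804 / 5.5400
= 1.6030

1.6030


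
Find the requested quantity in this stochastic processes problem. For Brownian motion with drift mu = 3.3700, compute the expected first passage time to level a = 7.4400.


Expected first passage time = a/mu
= 7.4400/3.3700
= 2.2077

2.2077


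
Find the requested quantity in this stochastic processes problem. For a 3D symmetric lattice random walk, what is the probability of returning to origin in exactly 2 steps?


P(return in 2 steps) = P(reverse first step) = 1/(2d)
= 1/6
= 0.1667

0.1667


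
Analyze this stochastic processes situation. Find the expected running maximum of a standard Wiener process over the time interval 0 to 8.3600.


E(max B(s)) = sqrt(2t/pi)
= sqrt(2*8.3600/pi)
= sqrt(5.3221)
= 2.3070

2.3070


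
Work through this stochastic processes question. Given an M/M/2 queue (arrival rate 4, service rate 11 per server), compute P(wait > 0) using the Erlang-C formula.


a = lambda/mu = 0.3636
rho = a/c = 0.1818
Erlang-C formula applied:
C(c,a) = 0.0559

0.0559


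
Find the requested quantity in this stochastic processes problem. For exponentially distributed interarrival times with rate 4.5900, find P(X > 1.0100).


P(X > t) = exp(-lambda * t)
= exp(-4.5900 * 1.0100)
= exp(-4.6359) = 0.0097

0.0097


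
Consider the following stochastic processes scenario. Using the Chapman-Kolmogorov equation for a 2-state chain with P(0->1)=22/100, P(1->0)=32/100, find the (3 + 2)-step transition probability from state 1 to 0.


P^5 = P^3 * P^2
Computing via matrix multiplication of the transition matrix.
Entry (1,0) of P^5 = 0.5804

0.5804


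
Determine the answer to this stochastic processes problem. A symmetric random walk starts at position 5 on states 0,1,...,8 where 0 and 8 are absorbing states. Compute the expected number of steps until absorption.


For symmetric RW on 0,...,N with absorbing barriers, E(i) = i*(N-i)
E(5) = 5 * 3 = 15

15


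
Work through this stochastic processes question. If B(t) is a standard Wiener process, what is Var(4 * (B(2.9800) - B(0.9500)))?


Var(alpha*(B(t)-B(s))) = alpha^2 * (t-s)
= 4^2 * (2.9800 - 0.9500)
= 16 * 2.0300
= 32.4800

32.4800


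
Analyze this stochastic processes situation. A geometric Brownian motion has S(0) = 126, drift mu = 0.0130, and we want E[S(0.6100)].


E[S(t)] = S(0) * exp(mu * t)
= 126 * exp(0.0130 * 0.6100)
= 126 * 1.0080
= 127.0032

127.0032


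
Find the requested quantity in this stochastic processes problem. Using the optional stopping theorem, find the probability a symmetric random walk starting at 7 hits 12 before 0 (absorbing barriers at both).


By optional stopping theorem: E(M at tau) = M(0) = 7
P(hit 12)*12 + P(hit 0)*0 = 7
P(hit 12) = (7 - 0)/(12 - 0) = 7/12 = 0.5833

0.5833


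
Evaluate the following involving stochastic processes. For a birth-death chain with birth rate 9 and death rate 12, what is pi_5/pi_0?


For birth-death process, pi_n/pi_0 = (lambda/mu)^n
= (9/12)^5
= 0.2373

0.2373


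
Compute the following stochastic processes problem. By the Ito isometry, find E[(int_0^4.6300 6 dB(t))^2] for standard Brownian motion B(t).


By Ito isometry: E[(int f dB)^2] = int f^2 dt
= 6^2 * 4.6300
= 36 * 4.6300 = 166.6800

166.6800


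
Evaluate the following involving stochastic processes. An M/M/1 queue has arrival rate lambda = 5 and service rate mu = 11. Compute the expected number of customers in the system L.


rho = 5/11 = 0.4545
L = rho/(1-rho)
= 0.4545/0.5455
= 0.8333

0.8333


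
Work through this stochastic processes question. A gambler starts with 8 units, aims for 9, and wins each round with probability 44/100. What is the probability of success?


Gambler's ruin formula:
r = q/p = 0.5600/0.4400 = 1.2727
P(win) = (1 - r^i)/(1 - r^N)
= (1 - 1.2727^8)/(1 - 1.2727^9)
= 0.7581

0.7581


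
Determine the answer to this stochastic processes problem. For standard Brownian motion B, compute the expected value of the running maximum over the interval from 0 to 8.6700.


E(max B(s)) = sqrt(2t/pi)
= sqrt(2*8.6700/pi)
= sqrt(5.5195)
= 2.3494

2.3494


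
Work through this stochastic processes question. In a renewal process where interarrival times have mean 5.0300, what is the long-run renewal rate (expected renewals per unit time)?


Long-run renewal rate = 1/E(X)
= 1/5.0300
= 0.1988

0.1988
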